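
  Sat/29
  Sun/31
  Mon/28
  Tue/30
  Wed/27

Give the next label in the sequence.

Day: Sat, Sun, Mon, Tue, Wed → Thu (runs through the weekdays Mon→Sun).
Second component: alternating steps +2, −3, +2, −3, …; 29, 31, 28, 30, 27 → 29.
Putting it together: Thu/29.

Thu/29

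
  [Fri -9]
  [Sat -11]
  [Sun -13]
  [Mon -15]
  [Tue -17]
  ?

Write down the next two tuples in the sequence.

[Wed -19], [Thu -21]

Day: runs through the weekdays Mon→Sun; Fri, Sat, Sun, Mon, Tue → Wed → Thu.
Second slot: -9, -11, -13, -15, -17 → -19 → -21 (−2 each step).
Putting the parts together: [Wed -19] and then [Thu -21].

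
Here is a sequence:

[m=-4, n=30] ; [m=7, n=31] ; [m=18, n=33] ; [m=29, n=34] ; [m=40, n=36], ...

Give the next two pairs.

[m=51, n=37], [m=62, n=39]

M: -4, 7, 18, 29, 40 → 51 → 62 (+11 each step).
N goes 30, 31, 33, 34, 36 → 37 → 39 (alternating steps +1, +2, +1, +2, …).
Putting the parts together: [m=51, n=37] and then [m=62, n=39].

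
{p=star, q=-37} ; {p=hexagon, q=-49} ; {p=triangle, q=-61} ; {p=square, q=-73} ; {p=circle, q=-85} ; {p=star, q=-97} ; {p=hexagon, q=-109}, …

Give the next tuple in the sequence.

{p=triangle, q=-121}

P: repeats star → hexagon → triangle → square → circle; star, hexagon, triangle, square, circle, star, hexagon → triangle.
Q: -37, -49, -61, -73, -85, -97, -109 → -121 (−12 each step).
So the next tuple is {p=triangle, q=-121}.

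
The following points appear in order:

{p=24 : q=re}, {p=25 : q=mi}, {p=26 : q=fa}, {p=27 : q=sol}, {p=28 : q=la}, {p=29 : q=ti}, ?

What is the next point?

{p=30 : q=do}

P goes 24, 25, 26, 27, 28, 29 → 30 (+1 each step).
Q: runs through the solfège scale do→ti; re, mi, fa, sol, la, ti → do.
Combining the parts gives {p=30 : q=do}.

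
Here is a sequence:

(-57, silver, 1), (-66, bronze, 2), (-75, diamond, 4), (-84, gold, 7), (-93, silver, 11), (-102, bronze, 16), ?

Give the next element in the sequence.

(-111, diamond, 22)

For the first slot, −9 each step: -57, -66, -75, -84, -93, -102 → -111.
Rank goes silver, bronze, diamond, gold, silver, bronze → diamond (repeats silver → bronze → diamond → gold).
Third slot goes 1, 2, 4, 7, 11, 16 → 22 (differences are 1, 2, 3, … (increasing by 1 each time)).
Combining the parts gives (-111, diamond, 22).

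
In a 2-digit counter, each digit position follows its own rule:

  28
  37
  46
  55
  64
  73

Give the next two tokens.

82, 91

First digit — +1 each step, mod 10: 2, 3, 4, 5, 6, 7 → 8 → 9.
Second digit: −1 each step, mod 10, so 8, 7, 6, 5, 4, 3 → 2 → 1.
So the next two tokens are 82 and 91.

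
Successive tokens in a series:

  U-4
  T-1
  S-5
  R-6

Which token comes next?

Q-11

Letter: letters move back 1 place in the alphabet; U, T, S, R → Q.
Second component: each term is the sum of the two before it; 4, 1, 5, 6 → 11.
So the next token is Q-11.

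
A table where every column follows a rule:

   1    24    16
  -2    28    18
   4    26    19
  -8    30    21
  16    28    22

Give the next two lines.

-32  32  24; 64  30  25

First component: ×(-2) each step; 1, -2, 4, -8, 16 → -32 → 64.
Second component — alternating steps +4, −2, +4, −2, …: 24, 28, 26, 30, 28 → 32 → 30.
Third component: 16, 18, 19, 21, 22 → 24 → 25 (alternating steps +2, +1, +2, +1, …).
So the next two lines are -32  32  24 and 64  30  25.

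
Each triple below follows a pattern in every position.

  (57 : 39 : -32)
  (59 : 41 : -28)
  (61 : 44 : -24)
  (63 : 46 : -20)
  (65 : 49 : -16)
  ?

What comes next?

(67 : 51 : -12)

First entry goes 57, 59, 61, 63, 65 → 67 (+2 each step).
Second entry: alternating steps +2, +3, +2, +3, …, so 39, 41, 44, 46, 49 → 51.
Third entry: +4 each step; -32, -28, -24, -20, -16 → -12.
Putting it together: (67 : 51 : -12).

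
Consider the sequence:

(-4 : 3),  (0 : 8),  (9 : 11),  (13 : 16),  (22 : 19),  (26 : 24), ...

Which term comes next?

(35 : 27)

First part: -4, 0, 9, 13, 22, 26 → 35 (alternating steps +4, +9, +4, +9, …).
Second part: 3, 8, 11, 16, 19, 24 → 27 (alternating steps +5, +3, +5, +3, …).
Putting it together: (35 : 27).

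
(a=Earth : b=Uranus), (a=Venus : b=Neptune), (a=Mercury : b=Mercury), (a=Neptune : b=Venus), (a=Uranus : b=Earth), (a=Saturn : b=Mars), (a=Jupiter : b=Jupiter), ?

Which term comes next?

A — runs backward through the planets Mercury→Neptune: Earth, Venus, Mercury, Neptune, Uranus, Saturn, Jupiter → Mars.
B: Uranus, Neptune, Mercury, Venus, Earth, Mars, Jupiter → Saturn (runs through the planets Mercury→Neptune).
Combining the parts gives (a=Mars : b=Saturn).

(a=Mars : b=Saturn)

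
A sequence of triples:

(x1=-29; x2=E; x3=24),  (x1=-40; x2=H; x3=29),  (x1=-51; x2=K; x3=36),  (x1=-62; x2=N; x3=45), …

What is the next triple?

(x1=-73; x2=Q; x3=56)

For the x1, −11 each step: -29, -40, -51, -62 → -73.
X2: letters move forward 3 places in the alphabet, so E, H, K, N → Q.
X3 — differences are 5, 7, 9, … (increasing by 2 each time): 24, 29, 36, 45 → 56.
Combining the parts gives (x1=-73; x2=Q; x3=56).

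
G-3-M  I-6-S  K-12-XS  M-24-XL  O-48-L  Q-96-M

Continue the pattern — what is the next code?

Letter: letters move forward 2 places in the alphabet; G, I, K, M, O, Q → S.
For the second component, ×2 each step: 3, 6, 12, 24, 48, 96 → 192.
Size: M, S, XS, XL, L, M → S (repeats M → S → XS → XL → L).
So the next code is S-192-S.

S-192-S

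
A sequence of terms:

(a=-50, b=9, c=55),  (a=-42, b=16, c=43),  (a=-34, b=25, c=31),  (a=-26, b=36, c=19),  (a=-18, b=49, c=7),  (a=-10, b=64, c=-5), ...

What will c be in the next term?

-17

C goes 55, 43, 31, 19, 7, -5 → -17 (−12 each step).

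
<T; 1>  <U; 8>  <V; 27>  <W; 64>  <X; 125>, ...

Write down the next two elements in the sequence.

For the letter, letters move forward 1 place in the alphabet: T, U, V, W, X → Y → Z.
Second entry goes 1, 8, 27, 64, 125 → 216 → 343 (perfect cubes: 1³, 2³, 3³, …).
So the next two elements are <Y; 216> and <Z; 343>.

<Y; 216>, <Z; 343>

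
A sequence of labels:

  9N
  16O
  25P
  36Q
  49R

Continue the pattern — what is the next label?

64S

First component: 9, 16, 25, 36, 49 → 64 (perfect squares: 3², 4², 5², …).
Letter — letters move forward 1 place in the alphabet: N, O, P, Q, R → S.
So the next label is 64S.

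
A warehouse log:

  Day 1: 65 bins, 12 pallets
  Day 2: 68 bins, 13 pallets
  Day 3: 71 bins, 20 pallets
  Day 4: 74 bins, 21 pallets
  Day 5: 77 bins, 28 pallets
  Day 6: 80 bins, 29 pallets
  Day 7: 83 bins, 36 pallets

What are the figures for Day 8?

Bins — +3 each step: 65, 68, 71, 74, 77, 80, 83 → 86.
For the pallets, alternating steps +1, +7, +1, +7, …: 12, 13, 20, 21, 28, 29, 36 → 37.
So the next record is 86 bins, 37 pallets.

86 bins, 37 pallets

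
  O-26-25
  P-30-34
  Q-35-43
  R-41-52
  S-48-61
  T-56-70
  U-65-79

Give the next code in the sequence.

Letter: letters move forward 1 place in the alphabet; O, P, Q, R, S, T, U → V.
Second component: 26, 30, 35, 41, 48, 56, 65 → 75 (differences are 4, 5, 6, … (increasing by 1 each time)).
For the third component, +9 each step: 25, 34, 43, 52, 61, 70, 79 → 88.
Combining the parts gives V-75-88.

V-75-88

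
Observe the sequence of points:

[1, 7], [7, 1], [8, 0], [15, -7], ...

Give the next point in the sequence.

First entry goes 1, 7, 8, 15 → 23 (each term is the sum of the two before it).
Second entry: 7, 1, 0, -7 → -15 (together with the first entry always sums to 8).
Combining the parts gives [23, -15].

[23, -15]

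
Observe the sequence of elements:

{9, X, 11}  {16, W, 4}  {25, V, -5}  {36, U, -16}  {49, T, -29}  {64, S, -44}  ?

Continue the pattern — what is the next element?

{81, R, -61}

For the first coordinate, perfect squares: 3², 4², 5², …: 9, 16, 25, 36, 49, 64 → 81.
For the letter, letters move back 1 place in the alphabet: X, W, V, U, T, S → R.
Third coordinate: together with the first coordinate always sums to 20, so 11, 4, -5, -16, -29, -44 → -61.
So the next element is {81, R, -61}.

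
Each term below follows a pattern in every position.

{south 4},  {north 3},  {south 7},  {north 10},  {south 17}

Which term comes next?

{north 27}

Direction: alternates south ↔ north; south, north, south, north, south → north.
Second entry: 4, 3, 7, 10, 17 → 27 (each term is the sum of the two before it).
Combining the parts gives {north 27}.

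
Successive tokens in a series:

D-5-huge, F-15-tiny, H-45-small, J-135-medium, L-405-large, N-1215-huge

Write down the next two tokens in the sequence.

Letter: letters move forward 2 places in the alphabet; D, F, H, J, L, N → P → R.
Second component: 5, 15, 45, 135, 405, 1215 → 3645 → 10935 (×3 each step).
For the size, repeats huge → tiny → small → medium → large: huge, tiny, small, medium, large, huge → tiny → small.
So the next two tokens are P-3645-tiny and R-10935-small.

P-3645-tiny, R-10935-small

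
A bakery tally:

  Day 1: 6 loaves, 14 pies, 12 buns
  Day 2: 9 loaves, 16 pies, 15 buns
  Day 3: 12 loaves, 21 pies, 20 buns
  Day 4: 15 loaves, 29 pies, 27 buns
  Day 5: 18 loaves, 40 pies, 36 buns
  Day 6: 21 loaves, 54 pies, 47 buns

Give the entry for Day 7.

Loaves — +3 each step: 6, 9, 12, 15, 18, 21 → 24.
Pies: differences are 2, 5, 8, … (increasing by 3 each time), so 14, 16, 21, 29, 40, 54 → 71.
Buns goes 12, 15, 20, 27, 36, 47 → 60 (differences are 3, 5, 7, … (increasing by 2 each time)).
Combining the parts gives 24 loaves, 71 pies, 60 buns.

24 loaves, 71 pies, 60 buns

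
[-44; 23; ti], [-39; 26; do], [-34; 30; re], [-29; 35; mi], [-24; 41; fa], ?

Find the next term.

[-19; 48; sol]

First entry: -44, -39, -34, -29, -24 → -19 (+5 each step).
Second entry: 23, 26, 30, 35, 41 → 48 (differences are 3, 4, 5, … (increasing by 1 each time)).
Note goes ti, do, re, mi, fa → sol (runs through the solfège scale do→ti).
Putting it together: [-19; 48; sol].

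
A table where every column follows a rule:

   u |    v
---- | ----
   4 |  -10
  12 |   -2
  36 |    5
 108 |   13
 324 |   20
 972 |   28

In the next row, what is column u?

2916

Column u: ×3 each step, so 4, 12, 36, 108, 324, 972 → 2916.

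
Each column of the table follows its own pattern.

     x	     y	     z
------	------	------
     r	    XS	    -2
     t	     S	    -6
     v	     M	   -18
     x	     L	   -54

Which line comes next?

z  XL  -162

Column x goes r, t, v, x → z (letters move forward 2 places in the alphabet).
Column y: runs through clothing sizes XS→XL, so XS, S, M, L → XL.
Column z goes -2, -6, -18, -54 → -162 (×3 each step).
Combining the parts gives z  XL  -162.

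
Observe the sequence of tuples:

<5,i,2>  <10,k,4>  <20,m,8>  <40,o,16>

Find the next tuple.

<80,q,32>

First entry — ×2 each step: 5, 10, 20, 40 → 80.
Letter: letters move forward 2 places in the alphabet, so i, k, m, o → q.
For the third entry, ×2 each step: 2, 4, 8, 16 → 32.
Putting it together: <80,q,32>.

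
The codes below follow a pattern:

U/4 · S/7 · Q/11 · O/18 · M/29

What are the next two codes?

K/47 then I/76

For the letter, letters move back 2 places in the alphabet: U, S, Q, O, M → K → I.
Second component: each term is the sum of the two before it; 4, 7, 11, 18, 29 → 47 → 76.
So the next two codes are K/47 and I/76.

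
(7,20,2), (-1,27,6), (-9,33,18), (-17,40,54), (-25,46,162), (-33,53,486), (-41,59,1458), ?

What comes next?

First coordinate goes 7, -1, -9, -17, -25, -33, -41 → -49 (−8 each step).
Second coordinate: alternating steps +7, +6, +7, +6, …; 20, 27, 33, 40, 46, 53, 59 → 66.
For the third coordinate, ×3 each step: 2, 6, 18, 54, 162, 486, 1458 → 4374.
Putting it together: (-49,66,4374).

(-49,66,4374)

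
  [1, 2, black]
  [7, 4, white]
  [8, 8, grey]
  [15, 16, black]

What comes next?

First coordinate: each term is the sum of the two before it, so 1, 7, 8, 15 → 23.
Second coordinate: ×2 each step, so 2, 4, 8, 16 → 32.
Shade — repeats black → white → grey: black, white, grey, black → white.
Combining the parts gives [23, 32, white].

[23, 32, white]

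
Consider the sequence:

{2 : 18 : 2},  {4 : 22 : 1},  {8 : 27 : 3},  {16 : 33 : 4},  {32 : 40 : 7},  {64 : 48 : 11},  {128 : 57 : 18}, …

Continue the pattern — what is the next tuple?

First component goes 2, 4, 8, 16, 32, 64, 128 → 256 (×2 each step).
Second component: 18, 22, 27, 33, 40, 48, 57 → 67 (differences are 4, 5, 6, … (increasing by 1 each time)).
Third component: each term is the sum of the two before it; 2, 1, 3, 4, 7, 11, 18 → 29.
Putting it together: {256 : 67 : 29}.

{256 : 67 : 29}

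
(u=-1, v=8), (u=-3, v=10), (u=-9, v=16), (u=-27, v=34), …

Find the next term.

U — ×3 each step: -1, -3, -9, -27 → -81.
V: together with the u always sums to 7; 8, 10, 16, 34 → 88.
Putting it together: (u=-81, v=88).

(u=-81, v=88)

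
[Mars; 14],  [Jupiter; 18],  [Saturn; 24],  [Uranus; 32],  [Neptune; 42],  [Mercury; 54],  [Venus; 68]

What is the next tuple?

[Earth; 84]

Planet: runs through the planets Mercury→Neptune, so Mars, Jupiter, Saturn, Uranus, Neptune, Mercury, Venus → Earth.
Second part: differences are 4, 6, 8, … (increasing by 2 each time); 14, 18, 24, 32, 42, 54, 68 → 84.
Putting it together: [Earth; 84].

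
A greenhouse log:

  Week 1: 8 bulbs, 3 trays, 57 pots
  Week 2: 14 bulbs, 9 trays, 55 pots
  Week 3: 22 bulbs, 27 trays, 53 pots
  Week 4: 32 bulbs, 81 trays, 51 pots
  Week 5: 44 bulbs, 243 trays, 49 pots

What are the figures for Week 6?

Bulbs: differences are 6, 8, 10, … (increasing by 2 each time), so 8, 14, 22, 32, 44 → 58.
Trays: 3, 9, 27, 81, 243 → 729 (×3 each step).
Pots — −2 each step: 57, 55, 53, 51, 49 → 47.
So the next row is 58 bulbs, 729 trays, 47 pots.

58 bulbs, 729 trays, 47 pots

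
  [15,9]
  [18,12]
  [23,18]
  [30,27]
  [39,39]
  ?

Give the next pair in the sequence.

First value: 15, 18, 23, 30, 39 → 50 (differences are 3, 5, 7, … (increasing by 2 each time)).
For the second value, differences are 3, 6, 9, … (increasing by 3 each time): 9, 12, 18, 27, 39 → 54.
So the next pair is [50,54].

[50,54]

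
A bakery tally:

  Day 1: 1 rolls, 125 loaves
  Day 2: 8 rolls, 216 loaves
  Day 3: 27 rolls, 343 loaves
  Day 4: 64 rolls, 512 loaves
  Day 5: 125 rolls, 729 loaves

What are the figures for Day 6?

Rolls: perfect cubes: 1³, 2³, 3³, …, so 1, 8, 27, 64, 125 → 216.
Loaves: perfect cubes: 5³, 6³, 7³, …; 125, 216, 343, 512, 729 → 1000.
Putting it together: 216 rolls, 1000 loaves.

216 rolls, 1000 loaves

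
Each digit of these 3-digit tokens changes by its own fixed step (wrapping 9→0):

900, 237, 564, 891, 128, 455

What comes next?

For the first digit, +3 each step, mod 10: 9, 2, 5, 8, 1, 4 → 7.
Second digit goes 0, 3, 6, 9, 2, 5 → 8 (+3 each step, mod 10).
Third digit: −3 each step, mod 10, so 0, 7, 4, 1, 8, 5 → 2.
So the next token is 782.

782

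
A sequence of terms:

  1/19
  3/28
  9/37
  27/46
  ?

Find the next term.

First entry — ×3 each step: 1, 3, 9, 27 → 81.
Second entry — +9 each step: 19, 28, 37, 46 → 55.
Combining the parts gives 81/55.

81/55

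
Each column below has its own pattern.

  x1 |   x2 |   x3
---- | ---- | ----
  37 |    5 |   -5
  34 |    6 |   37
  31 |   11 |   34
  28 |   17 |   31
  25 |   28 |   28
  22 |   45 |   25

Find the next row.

19  73  22

Column x1: 37, 34, 31, 28, 25, 22 → 19 (−3 each step).
Column x2: each term is the sum of the two before it; 5, 6, 11, 17, 28, 45 → 73.
Column x3: -5, 37, 34, 31, 28, 25 → 22 (always the previous value of the column x1).
Putting it together: 19  73  22.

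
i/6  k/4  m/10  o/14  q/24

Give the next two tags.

Letter: i, k, m, o, q → s → u (letters move forward 2 places in the alphabet).
Second component: 6, 4, 10, 14, 24 → 38 → 62 (each term is the sum of the two before it).
So the next two tags are s/38 and u/62.

s/38, u/62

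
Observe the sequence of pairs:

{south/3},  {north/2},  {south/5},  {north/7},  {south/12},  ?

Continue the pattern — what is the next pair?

{north/19}

Direction: alternates south ↔ north, so south, north, south, north, south → north.
Second component: each term is the sum of the two before it, so 3, 2, 5, 7, 12 → 19.
Putting it together: {north/19}.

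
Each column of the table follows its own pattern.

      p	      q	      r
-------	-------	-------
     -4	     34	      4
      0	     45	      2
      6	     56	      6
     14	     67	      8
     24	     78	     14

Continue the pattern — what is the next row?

36  89  22

For the column p, differences are 4, 6, 8, … (increasing by 2 each time): -4, 0, 6, 14, 24 → 36.
Column q: +11 each step, so 34, 45, 56, 67, 78 → 89.
Column r: each term is the sum of the two before it; 4, 2, 6, 8, 14 → 22.
Putting it together: 36  89  22.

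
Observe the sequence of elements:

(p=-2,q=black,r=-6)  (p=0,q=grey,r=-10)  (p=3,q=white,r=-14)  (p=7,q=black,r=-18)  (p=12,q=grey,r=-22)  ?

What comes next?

P: differences are 2, 3, 4, … (increasing by 1 each time), so -2, 0, 3, 7, 12 → 18.
Q goes black, grey, white, black, grey → white (repeats black → grey → white).
R: -6, -10, -14, -18, -22 → -26 (−4 each step).
Putting it together: (p=18,q=white,r=-26).

(p=18,q=white,r=-26)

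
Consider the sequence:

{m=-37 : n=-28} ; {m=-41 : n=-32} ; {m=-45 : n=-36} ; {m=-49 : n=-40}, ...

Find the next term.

M — −4 each step: -37, -41, -45, -49 → -53.
For the n, always 9 more than the m: -28, -32, -36, -40 → -44.
Putting it together: {m=-53 : n=-44}.

{m=-53 : n=-44}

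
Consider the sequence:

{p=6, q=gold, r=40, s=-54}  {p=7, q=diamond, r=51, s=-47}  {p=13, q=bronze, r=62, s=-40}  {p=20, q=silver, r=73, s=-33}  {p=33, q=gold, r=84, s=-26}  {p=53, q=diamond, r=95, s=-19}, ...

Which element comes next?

{p=86, q=bronze, r=106, s=-12}

P: each term is the sum of the two before it; 6, 7, 13, 20, 33, 53 → 86.
For the q, repeats gold → diamond → bronze → silver: gold, diamond, bronze, silver, gold, diamond → bronze.
R — +11 each step: 40, 51, 62, 73, 84, 95 → 106.
S: -54, -47, -40, -33, -26, -19 → -12 (+7 each step).
Combining the parts gives {p=86, q=bronze, r=106, s=-12}.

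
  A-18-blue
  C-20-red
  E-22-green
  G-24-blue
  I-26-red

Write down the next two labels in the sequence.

K-28-green, M-30-blue

Letter goes A, C, E, G, I → K → M (letters move forward 2 places in the alphabet).
Second component: +2 each step, so 18, 20, 22, 24, 26 → 28 → 30.
Colour: repeats blue → red → green, so blue, red, green, blue, red → green → blue.
Putting the parts together: K-28-green and then M-30-blue.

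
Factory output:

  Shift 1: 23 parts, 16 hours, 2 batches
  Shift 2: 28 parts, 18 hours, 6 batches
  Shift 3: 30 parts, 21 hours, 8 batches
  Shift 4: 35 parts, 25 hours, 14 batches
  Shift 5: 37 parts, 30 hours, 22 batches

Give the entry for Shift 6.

42 parts, 36 hours, 36 batches

Parts: alternating steps +5, +2, +5, +2, …, so 23, 28, 30, 35, 37 → 42.
Hours: differences are 2, 3, 4, … (increasing by 1 each time), so 16, 18, 21, 25, 30 → 36.
Batches goes 2, 6, 8, 14, 22 → 36 (each term is the sum of the two before it).
Combining the parts gives 42 parts, 36 hours, 36 batches.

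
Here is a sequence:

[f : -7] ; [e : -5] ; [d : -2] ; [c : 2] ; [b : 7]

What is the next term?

Letter: letters move back 1 place in the alphabet, so f, e, d, c, b → a.
For the second component, differences are 2, 3, 4, … (increasing by 1 each time): -7, -5, -2, 2, 7 → 13.
Combining the parts gives [a : 13].

[a : 13]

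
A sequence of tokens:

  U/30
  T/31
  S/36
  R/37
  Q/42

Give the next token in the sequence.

P/43

Letter: letters move back 1 place in the alphabet, so U, T, S, R, Q → P.
For the second component, alternating steps +1, +5, +1, +5, …: 30, 31, 36, 37, 42 → 43.
Putting it together: P/43.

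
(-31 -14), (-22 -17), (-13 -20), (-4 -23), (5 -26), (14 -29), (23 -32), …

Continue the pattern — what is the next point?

For the first slot, +9 each step: -31, -22, -13, -4, 5, 14, 23 → 32.
Second slot — −3 each step: -14, -17, -20, -23, -26, -29, -32 → -35.
So the next point is (32 -35).

(32 -35)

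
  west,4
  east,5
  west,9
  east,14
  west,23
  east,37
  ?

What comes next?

Direction goes west, east, west, east, west, east → west (alternates west ↔ east).
Second slot: 4, 5, 9, 14, 23, 37 → 60 (each term is the sum of the two before it).
So the next point is west,60.

west,60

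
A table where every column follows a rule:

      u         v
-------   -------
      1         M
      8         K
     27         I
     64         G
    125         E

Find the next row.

Column u: 1, 8, 27, 64, 125 → 216 (perfect cubes: 1³, 2³, 3³, …).
Column v: M, K, I, G, E → C (letters move back 2 places in the alphabet).
Putting it together: 216  C.

216  C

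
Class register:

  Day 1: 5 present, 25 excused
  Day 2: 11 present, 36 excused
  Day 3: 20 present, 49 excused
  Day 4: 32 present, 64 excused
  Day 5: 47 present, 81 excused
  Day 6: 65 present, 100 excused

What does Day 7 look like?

Present goes 5, 11, 20, 32, 47, 65 → 86 (differences are 6, 9, 12, … (increasing by 3 each time)).
Excused: perfect squares: 5², 6², 7², …, so 25, 36, 49, 64, 81, 100 → 121.
Putting it together: 86 present, 121 excused.

86 present, 121 excused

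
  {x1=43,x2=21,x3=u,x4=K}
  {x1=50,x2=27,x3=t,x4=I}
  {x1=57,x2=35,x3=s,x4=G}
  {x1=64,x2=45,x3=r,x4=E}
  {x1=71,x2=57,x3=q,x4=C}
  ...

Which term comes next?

X1 — +7 each step: 43, 50, 57, 64, 71 → 78.
For the x2, differences are 6, 8, 10, … (increasing by 2 each time): 21, 27, 35, 45, 57 → 71.
X3: u, t, s, r, q → p (letters move back 1 place in the alphabet).
X4: letters move back 2 places in the alphabet; K, I, G, E, C → A.
Combining the parts gives {x1=78,x2=71,x3=p,x4=A}.

{x1=78,x2=71,x3=p,x4=A}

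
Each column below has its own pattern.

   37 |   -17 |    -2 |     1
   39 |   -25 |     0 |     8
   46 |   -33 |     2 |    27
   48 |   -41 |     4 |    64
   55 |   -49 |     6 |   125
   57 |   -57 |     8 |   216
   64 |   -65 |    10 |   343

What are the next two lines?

66  -73  12  512; 73  -81  14  729

First component: 37, 39, 46, 48, 55, 57, 64 → 66 → 73 (alternating steps +2, +7, +2, +7, …).
Second component goes -17, -25, -33, -41, -49, -57, -65 → -73 → -81 (−8 each step).
Third component — +2 each step: -2, 0, 2, 4, 6, 8, 10 → 12 → 14.
For the fourth component, perfect cubes: 1³, 2³, 3³, …: 1, 8, 27, 64, 125, 216, 343 → 512 → 729.
Putting the parts together: 66  -73  12  512 and then 73  -81  14  729.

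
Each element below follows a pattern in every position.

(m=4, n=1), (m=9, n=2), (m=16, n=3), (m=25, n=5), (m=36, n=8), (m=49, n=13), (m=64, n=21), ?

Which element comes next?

(m=81, n=34)

M: perfect squares: 2², 3², 4², …, so 4, 9, 16, 25, 36, 49, 64 → 81.
N: 1, 2, 3, 5, 8, 13, 21 → 34 (each term is the sum of the two before it).
So the next element is (m=81, n=34).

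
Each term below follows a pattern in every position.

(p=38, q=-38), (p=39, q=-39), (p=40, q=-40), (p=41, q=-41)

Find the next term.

(p=42, q=-42)

P goes 38, 39, 40, 41 → 42 (+1 each step).
Q: always the negative of the p; -38, -39, -40, -41 → -42.
Combining the parts gives (p=42, q=-42).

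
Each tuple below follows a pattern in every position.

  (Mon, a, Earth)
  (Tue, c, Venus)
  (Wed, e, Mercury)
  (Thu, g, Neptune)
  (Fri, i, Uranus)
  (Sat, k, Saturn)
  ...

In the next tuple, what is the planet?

Planet goes Earth, Venus, Mercury, Neptune, Uranus, Saturn → Jupiter (runs backward through the planets Mercury→Neptune).

Jupiter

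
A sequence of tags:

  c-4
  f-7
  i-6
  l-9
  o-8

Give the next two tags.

r-11 then u-10

Letter: letters move forward 3 places in the alphabet, so c, f, i, l, o → r → u.
For the second component, alternating steps +3, −1, +3, −1, …: 4, 7, 6, 9, 8 → 11 → 10.
So the next two tags are r-11 and u-10.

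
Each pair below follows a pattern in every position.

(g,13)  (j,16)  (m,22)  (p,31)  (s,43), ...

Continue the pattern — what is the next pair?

Letter: letters move forward 3 places in the alphabet, so g, j, m, p, s → v.
Second coordinate: 13, 16, 22, 31, 43 → 58 (differences are 3, 6, 9, … (increasing by 3 each time)).
Putting it together: (v,58).

(v,58)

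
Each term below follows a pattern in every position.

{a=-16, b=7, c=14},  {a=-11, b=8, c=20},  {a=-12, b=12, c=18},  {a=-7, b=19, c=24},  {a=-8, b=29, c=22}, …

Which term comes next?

{a=-3, b=42, c=28}

A: alternating steps +5, −1, +5, −1, …, so -16, -11, -12, -7, -8 → -3.
For the b, differences are 1, 4, 7, … (increasing by 3 each time): 7, 8, 12, 19, 29 → 42.
C goes 14, 20, 18, 24, 22 → 28 (alternating steps +6, −2, +6, −2, …).
Combining the parts gives {a=-3, b=42, c=28}.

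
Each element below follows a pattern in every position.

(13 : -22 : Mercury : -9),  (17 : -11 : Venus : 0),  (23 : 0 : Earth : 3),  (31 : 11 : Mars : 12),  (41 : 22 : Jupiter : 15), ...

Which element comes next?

(53 : 33 : Saturn : 24)

First entry: 13, 17, 23, 31, 41 → 53 (differences are 4, 6, 8, … (increasing by 2 each time)).
Second entry: +11 each step, so -22, -11, 0, 11, 22 → 33.
Planet: Mercury, Venus, Earth, Mars, Jupiter → Saturn (runs through the planets Mercury→Neptune).
For the fourth entry, alternating steps +9, +3, +9, +3, …: -9, 0, 3, 12, 15 → 24.
Combining the parts gives (53 : 33 : Saturn : 24).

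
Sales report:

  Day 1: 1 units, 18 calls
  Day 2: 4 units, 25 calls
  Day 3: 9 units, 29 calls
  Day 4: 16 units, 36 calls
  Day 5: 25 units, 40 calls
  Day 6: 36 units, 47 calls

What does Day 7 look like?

Units: 1, 4, 9, 16, 25, 36 → 49 (perfect squares: 1², 2², 3², …).
Calls — alternating steps +7, +4, +7, +4, …: 18, 25, 29, 36, 40, 47 → 51.
Putting it together: 49 units, 51 calls.

49 units, 51 calls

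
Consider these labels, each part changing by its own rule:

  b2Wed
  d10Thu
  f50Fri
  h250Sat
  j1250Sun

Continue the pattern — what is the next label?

Letter: b, d, f, h, j → l (letters move forward 2 places in the alphabet).
Second component: ×5 each step, so 2, 10, 50, 250, 1250 → 6250.
Day: runs through the weekdays Mon→Sun; Wed, Thu, Fri, Sat, Sun → Mon.
So the next label is l6250Mon.

l6250Mon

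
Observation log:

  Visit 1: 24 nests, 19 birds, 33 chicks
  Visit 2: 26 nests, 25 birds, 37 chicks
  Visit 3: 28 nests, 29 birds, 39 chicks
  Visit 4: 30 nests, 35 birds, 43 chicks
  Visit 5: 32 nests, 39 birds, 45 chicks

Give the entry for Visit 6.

Nests goes 24, 26, 28, 30, 32 → 34 (+2 each step).
Birds goes 19, 25, 29, 35, 39 → 45 (alternating steps +6, +4, +6, +4, …).
Chicks goes 33, 37, 39, 43, 45 → 49 (alternating steps +4, +2, +4, +2, …).
So the next line is 34 nests, 45 birds, 49 chicks.

34 nests, 45 birds, 49 chicks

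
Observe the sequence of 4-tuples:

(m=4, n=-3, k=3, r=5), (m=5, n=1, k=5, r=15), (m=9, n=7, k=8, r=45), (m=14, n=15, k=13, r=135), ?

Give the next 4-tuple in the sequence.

M — each term is the sum of the two before it: 4, 5, 9, 14 → 23.
N goes -3, 1, 7, 15 → 25 (differences are 4, 6, 8, … (increasing by 2 each time)).
For the k, each term is the sum of the two before it: 3, 5, 8, 13 → 21.
R goes 5, 15, 45, 135 → 405 (×3 each step).
Combining the parts gives (m=23, n=25, k=21, r=405).

(m=23, n=25, k=21, r=405)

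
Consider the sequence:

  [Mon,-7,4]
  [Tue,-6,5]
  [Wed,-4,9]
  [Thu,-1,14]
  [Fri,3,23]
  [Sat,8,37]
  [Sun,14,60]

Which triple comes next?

[Mon,21,97]

Day: Mon, Tue, Wed, Thu, Fri, Sat, Sun → Mon (runs through the weekdays Mon→Sun).
Second entry — differences are 1, 2, 3, … (increasing by 1 each time): -7, -6, -4, -1, 3, 8, 14 → 21.
Third entry: each term is the sum of the two before it; 4, 5, 9, 14, 23, 37, 60 → 97.
So the next triple is [Mon,21,97].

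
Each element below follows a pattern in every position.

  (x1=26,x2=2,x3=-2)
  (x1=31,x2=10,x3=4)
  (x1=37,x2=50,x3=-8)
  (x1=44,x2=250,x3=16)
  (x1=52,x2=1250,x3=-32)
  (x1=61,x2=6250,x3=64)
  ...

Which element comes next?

X1 — differences are 5, 6, 7, … (increasing by 1 each time): 26, 31, 37, 44, 52, 61 → 71.
X2 — ×5 each step: 2, 10, 50, 250, 1250, 6250 → 31250.
X3: ×(-2) each step; -2, 4, -8, 16, -32, 64 → -128.
So the next element is (x1=71,x2=31250,x3=-128).

(x1=71,x2=31250,x3=-128)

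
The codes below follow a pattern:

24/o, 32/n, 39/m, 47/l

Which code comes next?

54/k

First component goes 24, 32, 39, 47 → 54 (alternating steps +8, +7, +8, +7, …).
Letter: letters move back 1 place in the alphabet; o, n, m, l → k.
Putting it together: 54/k.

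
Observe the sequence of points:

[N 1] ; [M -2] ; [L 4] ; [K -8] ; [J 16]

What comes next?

For the letter, letters move back 1 place in the alphabet: N, M, L, K, J → I.
Second part: ×(-2) each step; 1, -2, 4, -8, 16 → -32.
So the next point is [I -32].

[I -32]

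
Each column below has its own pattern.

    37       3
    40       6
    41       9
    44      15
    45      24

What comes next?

48  39

For the first component, alternating steps +3, +1, +3, +1, …: 37, 40, 41, 44, 45 → 48.
Second component: 3, 6, 9, 15, 24 → 39 (each term is the sum of the two before it).
Combining the parts gives 48  39.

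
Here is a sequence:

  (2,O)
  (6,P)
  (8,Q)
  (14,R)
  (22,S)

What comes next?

(36,T)

For the first entry, each term is the sum of the two before it: 2, 6, 8, 14, 22 → 36.
Letter: letters move forward 1 place in the alphabet, so O, P, Q, R, S → T.
So the next element is (36,T).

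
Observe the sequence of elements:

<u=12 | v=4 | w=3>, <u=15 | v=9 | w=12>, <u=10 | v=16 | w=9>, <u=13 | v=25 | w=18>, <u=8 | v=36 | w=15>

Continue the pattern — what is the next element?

<u=11 | v=49 | w=24>

U: alternating steps +3, −5, +3, −5, …, so 12, 15, 10, 13, 8 → 11.
V goes 4, 9, 16, 25, 36 → 49 (perfect squares: 2², 3², 4², …).
W: 3, 12, 9, 18, 15 → 24 (alternating steps +9, −3, +9, −3, …).
So the next element is <u=11 | v=49 | w=24>.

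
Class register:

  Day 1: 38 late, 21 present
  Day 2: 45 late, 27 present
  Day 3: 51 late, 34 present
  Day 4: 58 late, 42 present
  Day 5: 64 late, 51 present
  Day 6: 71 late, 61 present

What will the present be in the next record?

72

Present: differences are 6, 7, 8, … (increasing by 1 each time), so 21, 27, 34, 42, 51, 61 → 72.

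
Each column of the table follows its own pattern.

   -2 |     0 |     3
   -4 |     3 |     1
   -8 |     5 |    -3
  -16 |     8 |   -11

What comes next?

First component: -2, -4, -8, -16 → -32 (×2 each step).
Second component: alternating steps +3, +2, +3, +2, …, so 0, 3, 5, 8 → 10.
Third component: always 5 more than the first component, so 3, 1, -3, -11 → -27.
So the next line is -32  10  -27.

-32  10  -27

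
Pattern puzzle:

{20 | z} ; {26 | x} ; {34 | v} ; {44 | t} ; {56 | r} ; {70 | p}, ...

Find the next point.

First part — differences are 6, 8, 10, … (increasing by 2 each time): 20, 26, 34, 44, 56, 70 → 86.
Letter: letters move back 2 places in the alphabet; z, x, v, t, r, p → n.
Combining the parts gives {86 | n}.

{86 | n}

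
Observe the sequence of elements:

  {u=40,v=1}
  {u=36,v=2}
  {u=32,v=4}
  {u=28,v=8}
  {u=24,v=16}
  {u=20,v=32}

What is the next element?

{u=16,v=64}

For the u, −4 each step: 40, 36, 32, 28, 24, 20 → 16.
V — ×2 each step: 1, 2, 4, 8, 16, 32 → 64.
Putting it together: {u=16,v=64}.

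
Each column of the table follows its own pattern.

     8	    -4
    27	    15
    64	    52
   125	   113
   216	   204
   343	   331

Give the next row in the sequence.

512  500

First component: 8, 27, 64, 125, 216, 343 → 512 (perfect cubes: 2³, 3³, 4³, …).
For the second component, always 12 less than the first component: -4, 15, 52, 113, 204, 331 → 500.
Combining the parts gives 512  500.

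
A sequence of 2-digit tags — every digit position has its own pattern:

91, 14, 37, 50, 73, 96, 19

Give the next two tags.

First digit — +2 each step, mod 10: 9, 1, 3, 5, 7, 9, 1 → 3 → 5.
Second digit goes 1, 4, 7, 0, 3, 6, 9 → 2 → 5 (+3 each step, mod 10).
So the next two tags are 32 and 55.

32, 55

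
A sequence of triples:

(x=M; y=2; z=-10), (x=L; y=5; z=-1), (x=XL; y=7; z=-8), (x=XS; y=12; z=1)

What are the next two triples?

For the x, runs through clothing sizes XS→XL: M, L, XL, XS → S → M.
Y: each term is the sum of the two before it, so 2, 5, 7, 12 → 19 → 31.
Z: alternating steps +9, −7, +9, −7, …, so -10, -1, -8, 1 → -6 → 3.
Putting the parts together: (x=S; y=19; z=-6) and then (x=M; y=31; z=3).

(x=S; y=19; z=-6), (x=M; y=31; z=3)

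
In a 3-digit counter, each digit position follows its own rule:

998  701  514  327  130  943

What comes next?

756

First digit goes 9, 7, 5, 3, 1, 9 → 7 (−2 each step, mod 10).
Second digit: 9, 0, 1, 2, 3, 4 → 5 (+1 each step, mod 10).
Third digit — +3 each step, mod 10: 8, 1, 4, 7, 0, 3 → 6.
Combining the parts gives 756.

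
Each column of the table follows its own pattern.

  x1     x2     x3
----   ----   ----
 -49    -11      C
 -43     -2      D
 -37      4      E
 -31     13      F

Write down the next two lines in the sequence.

Column x1: +6 each step, so -49, -43, -37, -31 → -25 → -19.
Column x2 goes -11, -2, 4, 13 → 19 → 28 (alternating steps +9, +6, +9, +6, …).
Column x3 goes C, D, E, F → G → H (letters move forward 1 place in the alphabet).
So the next two lines are -25  19  G and -19  28  H.

-25  19  G; -19  28  H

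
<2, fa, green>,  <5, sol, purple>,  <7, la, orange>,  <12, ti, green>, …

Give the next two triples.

<19, do, purple>, <31, re, orange>

First value: 2, 5, 7, 12 → 19 → 31 (each term is the sum of the two before it).
Note: fa, sol, la, ti → do → re (runs through the solfège scale do→ti).
Colour: repeats green → purple → orange, so green, purple, orange, green → purple → orange.
Putting the parts together: <19, do, purple> and then <31, re, orange>.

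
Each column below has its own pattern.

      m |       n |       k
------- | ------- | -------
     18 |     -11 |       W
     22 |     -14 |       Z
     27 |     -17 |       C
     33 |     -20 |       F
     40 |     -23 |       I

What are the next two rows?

48  -26  L; 57  -29  O

Column m: differences are 4, 5, 6, … (increasing by 1 each time); 18, 22, 27, 33, 40 → 48 → 57.
Column n: −3 each step, so -11, -14, -17, -20, -23 → -26 → -29.
For the column k, letters move forward 3 places in the alphabet, wrapping Z→A: W, Z, C, F, I → L → O.
Putting the parts together: 48  -26  L and then 57  -29  O.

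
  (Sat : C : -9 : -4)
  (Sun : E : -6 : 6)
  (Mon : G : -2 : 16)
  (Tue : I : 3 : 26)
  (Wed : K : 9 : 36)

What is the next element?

(Thu : M : 16 : 46)

For the day, runs through the weekdays Mon→Sun: Sat, Sun, Mon, Tue, Wed → Thu.
Letter: C, E, G, I, K → M (letters move forward 2 places in the alphabet).
For the third value, differences are 3, 4, 5, … (increasing by 1 each time): -9, -6, -2, 3, 9 → 16.
Fourth value goes -4, 6, 16, 26, 36 → 46 (+10 each step).
Combining the parts gives (Thu : M : 16 : 46).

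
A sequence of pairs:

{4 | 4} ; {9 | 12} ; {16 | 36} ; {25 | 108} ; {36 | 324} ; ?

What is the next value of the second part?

972

Second part goes 4, 12, 36, 108, 324 → 972 (×3 each step).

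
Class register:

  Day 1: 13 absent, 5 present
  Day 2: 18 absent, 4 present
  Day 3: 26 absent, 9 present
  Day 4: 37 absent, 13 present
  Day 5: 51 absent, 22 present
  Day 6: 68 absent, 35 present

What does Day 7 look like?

88 absent, 57 present

Absent: differences are 5, 8, 11, … (increasing by 3 each time); 13, 18, 26, 37, 51, 68 → 88.
Present: each term is the sum of the two before it, so 5, 4, 9, 13, 22, 35 → 57.
Combining the parts gives 88 absent, 57 present.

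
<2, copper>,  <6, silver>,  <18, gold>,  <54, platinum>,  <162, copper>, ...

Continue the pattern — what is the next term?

<486, silver>

First slot: ×3 each step; 2, 6, 18, 54, 162 → 486.
Metal: repeats copper → silver → gold → platinum, so copper, silver, gold, platinum, copper → silver.
So the next term is <486, silver>.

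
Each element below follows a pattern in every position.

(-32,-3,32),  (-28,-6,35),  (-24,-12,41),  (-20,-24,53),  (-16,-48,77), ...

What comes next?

First entry — +4 each step: -32, -28, -24, -20, -16 → -12.
Second entry: ×2 each step; -3, -6, -12, -24, -48 → -96.
For the third entry, together with the second entry always sums to 29: 32, 35, 41, 53, 77 → 125.
Putting it together: (-12,-96,125).

(-12,-96,125)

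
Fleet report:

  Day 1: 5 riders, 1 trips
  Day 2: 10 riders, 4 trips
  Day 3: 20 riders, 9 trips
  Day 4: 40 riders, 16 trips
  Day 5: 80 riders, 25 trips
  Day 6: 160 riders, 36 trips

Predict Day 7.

Riders: 5, 10, 20, 40, 80, 160 → 320 (×2 each step).
Trips: perfect squares: 1², 2², 3², …; 1, 4, 9, 16, 25, 36 → 49.
Putting it together: 320 riders, 49 trips.

320 riders, 49 trips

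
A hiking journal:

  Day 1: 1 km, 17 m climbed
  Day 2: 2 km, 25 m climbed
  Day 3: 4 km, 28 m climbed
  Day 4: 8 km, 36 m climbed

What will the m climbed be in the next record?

M climbed goes 17, 25, 28, 36 → 39 (alternating steps +8, +3, +8, +3, …).

39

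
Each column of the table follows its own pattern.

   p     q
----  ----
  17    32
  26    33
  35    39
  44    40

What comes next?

For the column p, +9 each step: 17, 26, 35, 44 → 53.
Column q: alternating steps +1, +6, +1, +6, …, so 32, 33, 39, 40 → 46.
So the next line is 53  46.

53  46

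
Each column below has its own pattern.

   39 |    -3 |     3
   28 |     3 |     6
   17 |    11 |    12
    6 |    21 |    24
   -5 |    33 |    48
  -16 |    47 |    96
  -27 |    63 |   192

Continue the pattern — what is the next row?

-38  81  384

First component goes 39, 28, 17, 6, -5, -16, -27 → -38 (−11 each step).
Second component goes -3, 3, 11, 21, 33, 47, 63 → 81 (differences are 6, 8, 10, … (increasing by 2 each time)).
Third component: ×2 each step; 3, 6, 12, 24, 48, 96, 192 → 384.
So the next row is -38  81  384.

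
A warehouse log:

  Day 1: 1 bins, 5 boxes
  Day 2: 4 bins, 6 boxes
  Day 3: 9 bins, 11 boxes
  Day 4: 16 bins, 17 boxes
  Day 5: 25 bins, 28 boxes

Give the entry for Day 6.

For the bins, perfect squares: 1², 2², 3², …: 1, 4, 9, 16, 25 → 36.
Boxes — each term is the sum of the two before it: 5, 6, 11, 17, 28 → 45.
Combining the parts gives 36 bins, 45 boxes.

36 bins, 45 boxes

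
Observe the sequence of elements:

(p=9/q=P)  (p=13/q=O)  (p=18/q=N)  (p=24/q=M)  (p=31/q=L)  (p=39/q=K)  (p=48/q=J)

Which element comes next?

P: differences are 4, 5, 6, … (increasing by 1 each time), so 9, 13, 18, 24, 31, 39, 48 → 58.
Q: P, O, N, M, L, K, J → I (letters move back 1 place in the alphabet).
Putting it together: (p=58/q=I).

(p=58/q=I)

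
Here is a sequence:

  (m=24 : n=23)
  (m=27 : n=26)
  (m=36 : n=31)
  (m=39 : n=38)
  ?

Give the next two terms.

(m=48 : n=47), (m=51 : n=58)

For the m, alternating steps +3, +9, +3, +9, …: 24, 27, 36, 39 → 48 → 51.
N goes 23, 26, 31, 38 → 47 → 58 (differences are 3, 5, 7, … (increasing by 2 each time)).
Putting the parts together: (m=48 : n=47) and then (m=51 : n=58).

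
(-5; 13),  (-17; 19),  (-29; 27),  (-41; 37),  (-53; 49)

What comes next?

(-65; 63)

First entry: −12 each step, so -5, -17, -29, -41, -53 → -65.
Second entry: differences are 6, 8, 10, … (increasing by 2 each time), so 13, 19, 27, 37, 49 → 63.
Putting it together: (-65; 63).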